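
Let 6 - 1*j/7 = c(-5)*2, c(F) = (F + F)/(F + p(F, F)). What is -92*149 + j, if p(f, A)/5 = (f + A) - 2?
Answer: -177686/13 ≈ -13668.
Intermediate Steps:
p(f, A) = -10 + 5*A + 5*f (p(f, A) = 5*((f + A) - 2) = 5*((A + f) - 2) = 5*(-2 + A + f) = -10 + 5*A + 5*f)
c(F) = 2*F/(-10 + 11*F) (c(F) = (F + F)/(F + (-10 + 5*F + 5*F)) = (2*F)/(F + (-10 + 10*F)) = (2*F)/(-10 + 11*F) = 2*F/(-10 + 11*F))
j = 518/13 (j = 42 - 7*2*(-5)/(-10 + 11*(-5))*2 = 42 - 7*2*(-5)/(-10 - 55)*2 = 42 - 7*2*(-5)/(-65)*2 = 42 - 7*2*(-5)*(-1/65)*2 = 42 - 14*2/13 = 42 - 7*4/13 = 42 - 28/13 = 518/13 ≈ 39.846)
-92*149 + j = -92*149 + 518/13 = -13708 + 518/13 = -177686/13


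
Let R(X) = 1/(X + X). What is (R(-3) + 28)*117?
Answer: 6513/2 ≈ 3256.5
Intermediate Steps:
R(X) = 1/(2*X)
(R(-3) + 28)*117 = ((1/2)/(-3) + 28)*117 = ((1/2)*(-1/3) + 28)*117 = (-1/6 + 28)*117 = (167/6)*117 = 6513/2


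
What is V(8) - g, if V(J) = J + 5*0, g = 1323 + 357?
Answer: -1672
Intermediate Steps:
g = 1680
V(J) = J (V(J) = J + 0 = J)
V(8) - g = 8 - 1*1680 = 8 - 1680 = -1672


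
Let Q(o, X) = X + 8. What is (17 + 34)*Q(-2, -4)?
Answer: 204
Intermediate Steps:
Q(o, X) = 8 + X
(17 + 34)*Q(-2, -4) = (17 + 34)*(8 - 4) = 51*4 = 204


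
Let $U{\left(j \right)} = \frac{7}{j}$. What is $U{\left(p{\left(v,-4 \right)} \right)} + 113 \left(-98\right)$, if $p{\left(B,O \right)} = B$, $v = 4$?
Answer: $- \frac{44289}{4} \approx -11072.0$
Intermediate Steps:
$U{\left(p{\left(v,-4 \right)} \right)} + 113 \left(-98\right) = \frac{7}{4} + 113 \left(-98\right) = 7 \cdot \frac{1}{4} - 11074 = \frac{7}{4} - 11074 = - \frac{44289}{4}$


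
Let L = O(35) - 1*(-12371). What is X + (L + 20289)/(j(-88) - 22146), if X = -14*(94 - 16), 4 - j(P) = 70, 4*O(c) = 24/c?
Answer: -425042873/388710 ≈ -1093.5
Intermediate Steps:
O(c) = 6/c (O(c) = (24/c)/4 = 6/c)
j(P) = -66 (j(P) = 4 - 1*70 = 4 - 70 = -66)
L = 432991/35 (L = 6/35 - 1*(-12371) = 6*(1/35) + 12371 = 6/35 + 12371 = 432991/35 ≈ 12371.)
X = -1092 (X = -14*78 = -1092)
X + (L + 20289)/(j(-88) - 22146) = -1092 + (432991/35 + 20289)/(-66 - 22146) = -1092 + (1143106/35)/(-22212) = -1092 + (1143106/35)*(-1/22212) = -1092 - 571553/388710 = -425042873/388710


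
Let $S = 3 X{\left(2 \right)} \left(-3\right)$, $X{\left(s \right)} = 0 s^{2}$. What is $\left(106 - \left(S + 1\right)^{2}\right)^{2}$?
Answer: $11025$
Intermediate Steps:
$X{\left(s \right)} = 0$
$S = 0$ ($S = 3 \cdot 0 \left(-3\right) = 0 \left(-3\right) = 0$)
$\left(106 - \left(S + 1\right)^{2}\right)^{2} = \left(106 - \left(0 + 1\right)^{2}\right)^{2} = \left(106 - 1^{2}\right)^{2} = \left(106 - 1\right)^{2} = 105^{2} = 11025$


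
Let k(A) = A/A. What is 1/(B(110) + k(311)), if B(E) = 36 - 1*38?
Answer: -1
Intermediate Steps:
B(E) = -2 (B(E) = 36 - 38 = -2)
k(A) = 1
1/(B(110) + k(311)) = 1/(-2 + 1) = 1/(-1) = -1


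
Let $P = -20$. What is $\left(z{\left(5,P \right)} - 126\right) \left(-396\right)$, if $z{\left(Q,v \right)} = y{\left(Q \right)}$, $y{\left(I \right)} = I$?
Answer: $47916$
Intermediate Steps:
$z{\left(Q,v \right)} = Q$
$\left(z{\left(5,P \right)} - 126\right) \left(-396\right) = \left(5 - 126\right) \left(-396\right) = \left(-121\right) \left(-396\right) = 47916$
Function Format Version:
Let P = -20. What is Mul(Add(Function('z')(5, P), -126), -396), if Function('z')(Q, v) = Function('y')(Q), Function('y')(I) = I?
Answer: 47916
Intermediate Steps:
Function('z')(Q, v) = Q
Mul(Add(Function('z')(5, P), -126), -396) = Mul(Add(5, -126), -396) = Mul(-121, -396) = 47916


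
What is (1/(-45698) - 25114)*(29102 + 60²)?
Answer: -18765381678123/22849 ≈ -8.2128e+8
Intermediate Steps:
(1/(-45698) - 25114)*(29102 + 60²) = (-1/45698 - 25114)*(29102 + 3600) = -1147659573/45698*32702 = -18765381678123/22849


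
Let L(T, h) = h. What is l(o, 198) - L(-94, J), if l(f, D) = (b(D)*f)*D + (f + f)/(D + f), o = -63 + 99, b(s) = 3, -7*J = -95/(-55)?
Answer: 21405939/1001 ≈ 21385.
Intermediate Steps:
J = -19/77 (J = -(-95)/(7*(-55)) = -(-95)*(-1)/(7*55) = -1/7*19/11 = -19/77 ≈ -0.24675)
o = 36
l(f, D) = 2*f/(D + f) + 3*D*f (l(f, D) = (3*f)*D + (f + f)/(D + f) = 3*D*f + (2*f)/(D + f) = 3*D*f + 2*f/(D + f) = 2*f/(D + f) + 3*D*f)
l(o, 198) - L(-94, J) = 36*(2 + 3*198**2 + 3*198*36)/(198 + 36) - 1*(-19/77) = 36*(2 + 3*39204 + 21384)/234 + 19/77 = 36*(1/234)*(2 + 117612 + 21384) + 19/77 = 36*(1/234)*138998 + 19/77 = 277996/13 + 19/77 = 21405939/1001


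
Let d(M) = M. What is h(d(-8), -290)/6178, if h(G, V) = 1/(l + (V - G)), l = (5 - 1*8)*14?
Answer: -1/2001672 ≈ -4.9958e-7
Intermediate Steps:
l = -42 (l = (5 - 8)*14 = -3*14 = -42)
h(G, V) = 1/(-42 + V - G) (h(G, V) = 1/(-42 + (V - G)) = 1/(-42 + V - G))
h(d(-8), -290)/6178 = -1/(42 - 8 - 1*(-290))/6178 = -1/(42 - 8 + 290)*(1/6178) = -1/324*(1/6178) = -1*1/324*(1/6178) = -1/324*1/6178 = -1/2001672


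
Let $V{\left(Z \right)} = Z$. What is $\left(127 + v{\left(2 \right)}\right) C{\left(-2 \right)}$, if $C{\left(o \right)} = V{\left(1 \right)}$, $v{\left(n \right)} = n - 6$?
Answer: $123$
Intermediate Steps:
$v{\left(n \right)} = -6 + n$
$C{\left(o \right)} = 1$
$\left(127 + v{\left(2 \right)}\right) C{\left(-2 \right)} = \left(127 + \left(-6 + 2\right)\right) 1 = \left(127 - 4\right) 1 = 123 \cdot 1 = 123$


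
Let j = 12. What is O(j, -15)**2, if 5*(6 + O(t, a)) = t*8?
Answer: 4356/25 ≈ 174.24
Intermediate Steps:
O(t, a) = -6 + 8*t/5 (O(t, a) = -6 + (t*8)/5 = -6 + (8*t)/5 = -6 + 8*t/5)
O(j, -15)**2 = (-6 + (8/5)*12)**2 = (-6 + 96/5)**2 = (66/5)**2 = 4356/25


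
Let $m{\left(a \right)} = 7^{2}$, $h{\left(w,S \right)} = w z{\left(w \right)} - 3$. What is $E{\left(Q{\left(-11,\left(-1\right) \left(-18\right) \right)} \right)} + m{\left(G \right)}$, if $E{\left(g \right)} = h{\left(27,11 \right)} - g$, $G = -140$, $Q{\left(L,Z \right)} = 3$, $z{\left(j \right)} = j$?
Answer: $772$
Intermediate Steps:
$h{\left(w,S \right)} = -3 + w^{2}$ ($h{\left(w,S \right)} = w w - 3 = w^{2} - 3 = -3 + w^{2}$)
$m{\left(a \right)} = 49$
$E{\left(g \right)} = 726 - g$ ($E{\left(g \right)} = \left(-3 + 27^{2}\right) - g = \left(-3 + 729\right) - g = 726 - g$)
$E{\left(Q{\left(-11,\left(-1\right) \left(-18\right) \right)} \right)} + m{\left(G \right)} = \left(726 - 3\right) + 49 = 723 + 49 = 772$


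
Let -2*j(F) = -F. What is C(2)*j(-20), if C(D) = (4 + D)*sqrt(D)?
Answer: -60*sqrt(2) ≈ -84.853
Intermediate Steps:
C(D) = sqrt(D)*(4 + D)
j(F) = F/2 (j(F) = -(-1)*F/2 = F/2)
C(2)*j(-20) = (sqrt(2)*(4 + 2))*((1/2)*(-20)) = (sqrt(2)*6)*(-10) = (6*sqrt(2))*(-10) = -60*sqrt(2)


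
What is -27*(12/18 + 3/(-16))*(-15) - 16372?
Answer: -258847/16 ≈ -16178.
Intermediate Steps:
-27*(12/18 + 3/(-16))*(-15) - 16372 = -27*(12*(1/18) + 3*(-1/16))*(-15) - 16372 = -27*(2/3 - 3/16)*(-15) - 16372 = -27*23/48*(-15) - 16372 = -207/16*(-15) - 16372 = 3105/16 - 16372 = -258847/16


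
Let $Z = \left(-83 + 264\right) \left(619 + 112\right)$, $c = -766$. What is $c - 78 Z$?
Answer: $-10321024$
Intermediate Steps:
$Z = 132311$ ($Z = 181 \cdot 731 = 132311$)
$c - 78 Z = -766 - 10320258 = -10321024$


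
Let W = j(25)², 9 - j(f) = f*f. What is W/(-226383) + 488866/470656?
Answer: -33961145729/53274258624 ≈ -0.63748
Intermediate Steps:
j(f) = 9 - f² (j(f) = 9 - f*f = 9 - f²)
W = 379456 (W = (9 - 1*25²)² = (9 - 1*625)² = (9 - 625)² = (-616)² = 379456)
W/(-226383) + 488866/470656 = 379456/(-226383) + 488866/470656 = 379456*(-1/226383) + 488866*(1/470656) = -379456/226383 + 244433/235328 = -33961145729/53274258624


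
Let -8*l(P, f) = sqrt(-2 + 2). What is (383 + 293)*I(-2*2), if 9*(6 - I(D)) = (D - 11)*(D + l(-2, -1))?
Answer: -1352/3 ≈ -450.67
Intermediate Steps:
l(P, f) = 0 (l(P, f) = -sqrt(-2 + 2)/8 = -sqrt(0)/8 = -1/8*0 = 0)
I(D) = 6 - D*(-11 + D)/9 (I(D) = 6 - (D - 11)*(D + 0)/9 = 6 - (-11 + D)*D/9 = 6 - D*(-11 + D)/9)
(383 + 293)*I(-2*2) = (383 + 293)*(6 - (-2*2)**2/9 + 11*(-2*2)/9) = 676*(6 - 1/9*(-4)**2 + (11/9)*(-4)) = 676*(6 - 1/9*16 - 44/9) = 676*(6 - 16/9 - 44/9) = 676*(-2/3) = -1352/3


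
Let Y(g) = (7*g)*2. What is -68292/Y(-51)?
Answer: 1626/17 ≈ 95.647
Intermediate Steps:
Y(g) = 14*g
-68292/Y(-51) = -68292/(14*(-51)) = -68292/(-714) = -68292*(-1/714) = 1626/17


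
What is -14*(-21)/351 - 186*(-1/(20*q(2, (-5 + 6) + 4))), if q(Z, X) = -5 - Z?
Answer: -4021/8190 ≈ -0.49096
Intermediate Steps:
-14*(-21)/351 - 186*(-1/(20*q(2, (-5 + 6) + 4))) = -14*(-21)/351 - 186*(-1/(20*(-5 - 1*2))) = 294*(1/351) - 186*(-1/(20*(-5 - 2))) = 98/117 - 186/((-20*(-7))) = 98/117 - 186/140 = 98/117 - 186*1/140 = 98/117 - 93/70 = -4021/8190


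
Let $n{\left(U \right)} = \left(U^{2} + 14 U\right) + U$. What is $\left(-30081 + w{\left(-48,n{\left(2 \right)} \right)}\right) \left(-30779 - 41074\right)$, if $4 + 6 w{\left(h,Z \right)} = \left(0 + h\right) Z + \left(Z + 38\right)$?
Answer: $2180139775$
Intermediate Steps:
$n{\left(U \right)} = U^{2} + 15 U$
$w{\left(h,Z \right)} = \frac{17}{3} + \frac{Z}{6} + \frac{Z h}{6}$ ($w{\left(h,Z \right)} = - \frac{2}{3} + \frac{\left(0 + h\right) Z + \left(Z + 38\right)}{6} = - \frac{2}{3} + \frac{h Z + \left(38 + Z\right)}{6} = - \frac{2}{3} + \frac{Z h + \left(38 + Z\right)}{6} = - \frac{2}{3} + \frac{38 + Z + Z h}{6} = - \frac{2}{3} + \left(\frac{19}{3} + \frac{Z}{6} + \frac{Z h}{6}\right) = \frac{17}{3} + \frac{Z}{6} + \frac{Z h}{6}$)
$\left(-30081 + w{\left(-48,n{\left(2 \right)} \right)}\right) \left(-30779 - 41074\right) = \left(-30081 + \left(\frac{17}{3} + \frac{2 \left(15 + 2\right)}{6} + \frac{1}{6} \cdot 2 \left(15 + 2\right) \left(-48\right)\right)\right) \left(-30779 - 41074\right) = \left(-30081 + \left(\frac{17}{3} + \frac{2 \cdot 17}{6} + \frac{1}{6} \cdot 2 \cdot 17 \left(-48\right)\right)\right) \left(-71853\right) = \left(-30081 + \left(\frac{17}{3} + \frac{1}{6} \cdot 34 + \frac{1}{6} \cdot 34 \left(-48\right)\right)\right) \left(-71853\right) = \left(-30081 + \left(\frac{17}{3} + \frac{17}{3} - 272\right)\right) \left(-71853\right) = \left(-30081 - \frac{782}{3}\right) \left(-71853\right) = \left(- \frac{91025}{3}\right) \left(-71853\right) = 2180139775$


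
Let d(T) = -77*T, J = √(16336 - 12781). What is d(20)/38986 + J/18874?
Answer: -770/19493 + 3*√395/18874 ≈ -0.036342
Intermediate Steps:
J = 3*√395 (J = √3555 = 3*√395 ≈ 59.624)
d(20)/38986 + J/18874 = -77*20/38986 + (3*√395)/18874 = -1540*1/38986 + (3*√395)*(1/18874) = -770/19493 + 3*√395/18874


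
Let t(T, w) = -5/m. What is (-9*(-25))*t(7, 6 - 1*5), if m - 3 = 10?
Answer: -1125/13 ≈ -86.538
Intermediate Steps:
m = 13 (m = 3 + 10 = 13)
t(T, w) = -5/13
(-9*(-25))*t(7, 6 - 1*5) = -9*(-25)*(-5/13) = -3*(-75)*(-5/13) = 225*(-5/13) = -1125/13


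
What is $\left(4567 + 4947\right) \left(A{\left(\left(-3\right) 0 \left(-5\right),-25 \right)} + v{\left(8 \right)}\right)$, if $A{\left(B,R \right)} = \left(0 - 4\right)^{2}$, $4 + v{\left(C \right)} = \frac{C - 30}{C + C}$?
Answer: $\frac{404345}{4} \approx 1.0109 \cdot 10^{5}$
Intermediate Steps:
$v{\left(C \right)} = -4 + \frac{-30 + C}{2 C}$ ($v{\left(C \right)} = -4 + \frac{C - 30}{C + C} = -4 + \frac{-30 + C}{2 C}$)
$A{\left(B,R \right)} = 16$ ($A{\left(B,R \right)} = \left(-4\right)^{2} = 16$)
$\left(4567 + 4947\right) \left(A{\left(\left(-3\right) 0 \left(-5\right),-25 \right)} + v{\left(8 \right)}\right) = \left(4567 + 4947\right) \left(16 - \left(\frac{7}{2} + \frac{15}{8}\right)\right) = 9514 \left(16 - \frac{43}{8}\right) = 9514 \cdot \frac{85}{8} = \frac{404345}{4}$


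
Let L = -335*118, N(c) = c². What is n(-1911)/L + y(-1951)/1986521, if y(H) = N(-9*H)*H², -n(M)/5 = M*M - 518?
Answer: 9278360573970480149/15705435026 ≈ 5.9077e+8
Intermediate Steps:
n(M) = 2590 - 5*M² (n(M) = -5*(M*M - 518) = -5*(M² - 518) = -5*(-518 + M²) = 2590 - 5*M²)
L = -39530
y(H) = 81*H⁴ (y(H) = (-9*H)²*H² = (81*H²)*H² = 81*H⁴)
n(-1911)/L + y(-1951)/1986521 = (2590 - 5*(-1911)²)/(-39530) + (81*(-1951)⁴)/1986521 = (2590 - 5*3651921)*(-1/39530) + (81*14488688572801)*(1/1986521) = (2590 - 18259605)*(-1/39530) + 1173583774396881*(1/1986521) = -18257015*(-1/39530) + 1173583774396881/1986521 = 3651403/7906 + 1173583774396881/1986521 = 9278360573970480149/15705435026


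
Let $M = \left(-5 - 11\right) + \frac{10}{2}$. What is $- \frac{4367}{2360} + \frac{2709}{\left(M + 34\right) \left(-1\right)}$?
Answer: $- \frac{6493681}{54280} \approx -119.63$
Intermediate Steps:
$M = -11$ ($M = -16 + 10 \cdot \frac{1}{2} = -16 + 5 = -11$)
$- \frac{4367}{2360} + \frac{2709}{\left(M + 34\right) \left(-1\right)} = - \frac{4367}{2360} + \frac{2709}{\left(-11 + 34\right) \left(-1\right)} = \left(-4367\right) \frac{1}{2360} + \frac{2709}{23 \left(-1\right)} = - \frac{4367}{2360} + \frac{2709}{-23} = - \frac{4367}{2360} + 2709 \left(- \frac{1}{23}\right) = - \frac{4367}{2360} - \frac{2709}{23} = - \frac{6493681}{54280}$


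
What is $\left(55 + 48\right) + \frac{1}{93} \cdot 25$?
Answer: $\frac{9604}{93} \approx 103.27$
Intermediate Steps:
$\left(55 + 48\right) + \frac{1}{93} \cdot 25 = 103 + \frac{1}{93} \cdot 25 = 103 + \frac{25}{93} = \frac{9604}{93}$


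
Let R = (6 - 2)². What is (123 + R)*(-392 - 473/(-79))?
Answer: -4238805/79 ≈ -53656.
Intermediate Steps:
R = 16 (R = 4² = 16)
(123 + R)*(-392 - 473/(-79)) = (123 + 16)*(-392 - 473/(-79)) = 139*(-392 - 473*(-1/79)) = 139*(-392 + 473/79) = 139*(-30495/79) = -4238805/79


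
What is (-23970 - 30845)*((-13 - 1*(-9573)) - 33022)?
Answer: 1286069530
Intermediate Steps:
(-23970 - 30845)*((-13 - 1*(-9573)) - 33022) = -54815*((-13 + 9573) - 33022) = -54815*(9560 - 33022) = -54815*(-23462) = 1286069530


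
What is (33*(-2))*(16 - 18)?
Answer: 132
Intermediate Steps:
(33*(-2))*(16 - 18) = -66*(-2) = 132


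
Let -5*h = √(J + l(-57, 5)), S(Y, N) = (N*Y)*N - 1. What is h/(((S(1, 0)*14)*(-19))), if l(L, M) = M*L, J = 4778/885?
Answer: -I*√218990595/1177050 ≈ -0.012572*I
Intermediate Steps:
J = 4778/885 (J = 4778*(1/885) = 4778/885 ≈ 5.3989)
S(Y, N) = -1 + Y*N² (S(Y, N) = Y*N² - 1 = -1 + Y*N²)
l(L, M) = L*M
h = -I*√218990595/4425 (h = -√(4778/885 - 57*5)/5 = -√(4778/885 - 285)/5 = -I*√218990595/4425 ≈ -3.3443*I)
h/(((S(1, 0)*14)*(-19))) = (-I*√218990595/4425)/((((-1 + 1*0²)*14)*(-19))) = (-I*√218990595/4425)/((((-1 + 1*0)*14)*(-19))) = (-I*√218990595/4425)/((((-1 + 0)*14)*(-19))) = (-I*√218990595/4425)/((-1*14*(-19))) = (-I*√218990595/4425)/((-14*(-19))) = -I*√218990595/4425/266 = -I*√218990595/4425*(1/266) = -I*√218990595/1177050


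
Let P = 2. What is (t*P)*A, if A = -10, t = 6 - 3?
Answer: -60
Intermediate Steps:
t = 3
(t*P)*A = (3*2)*(-10) = 6*(-10) = -60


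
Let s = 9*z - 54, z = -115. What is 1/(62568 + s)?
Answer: 1/61479 ≈ 1.6266e-5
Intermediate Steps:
s = -1089 (s = 9*(-115) - 54 = -1035 - 54 = -1089)
1/(62568 + s) = 1/(62568 - 1089) = 1/61479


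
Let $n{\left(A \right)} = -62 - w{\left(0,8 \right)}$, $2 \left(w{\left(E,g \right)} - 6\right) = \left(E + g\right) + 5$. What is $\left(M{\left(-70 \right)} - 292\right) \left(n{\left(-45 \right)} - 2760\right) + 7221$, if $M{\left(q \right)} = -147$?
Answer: $\frac{2503133}{2} \approx 1.2516 \cdot 10^{6}$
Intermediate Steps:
$w{\left(E,g \right)} = \frac{17}{2} + \frac{E}{2} + \frac{g}{2}$ ($w{\left(E,g \right)} = 6 + \frac{\left(E + g\right) + 5}{2} = 6 + \frac{5 + E + g}{2} = 6 + \left(\frac{5}{2} + \frac{E}{2} + \frac{g}{2}\right) = \frac{17}{2} + \frac{E}{2} + \frac{g}{2}$)
$n{\left(A \right)} = - \frac{149}{2}$ ($n{\left(A \right)} = -62 - \left(\frac{17}{2} + \frac{1}{2} \cdot 0 + \frac{1}{2} \cdot 8\right) = -62 - \left(\frac{17}{2} + 0 + 4\right) = -62 - \frac{25}{2} = - \frac{149}{2}$)
$\left(M{\left(-70 \right)} - 292\right) \left(n{\left(-45 \right)} - 2760\right) + 7221 = \left(-147 - 292\right) \left(- \frac{149}{2} - 2760\right) + 7221 = \left(-439\right) \left(- \frac{5669}{2}\right) + 7221 = \frac{2488691}{2} + 7221 = \frac{2503133}{2}$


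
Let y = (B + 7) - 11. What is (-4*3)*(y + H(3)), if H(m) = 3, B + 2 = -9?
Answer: 144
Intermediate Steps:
B = -11 (B = -2 - 9 = -11)
y = -15 (y = (-11 + 7) - 11 = -4 - 11 = -15)
(-4*3)*(y + H(3)) = (-4*3)*(-15 + 3) = -12*(-12) = 144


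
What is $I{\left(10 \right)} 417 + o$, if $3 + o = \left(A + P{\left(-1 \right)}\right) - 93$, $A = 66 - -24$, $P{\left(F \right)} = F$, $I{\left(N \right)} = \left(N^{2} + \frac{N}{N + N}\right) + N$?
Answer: $\frac{92143}{2} \approx 46072.0$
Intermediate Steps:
$I{\left(N \right)} = \frac{1}{2} + N + N^{2}$ ($I{\left(N \right)} = \left(N^{2} + \frac{N}{2 N}\right) + N = \left(N^{2} + \frac{1}{2 N} N\right) + N = \left(N^{2} + \frac{1}{2}\right) + N = \left(\frac{1}{2} + N^{2}\right) + N = \frac{1}{2} + N + N^{2}$)
$A = 90$ ($A = 66 + 24 = 90$)
$o = -7$ ($o = -3 + \left(\left(90 - 1\right) - 93\right) = -3 + \left(89 - 93\right) = -3 - 4 = -7$)
$I{\left(10 \right)} 417 + o = \left(\frac{1}{2} + 10 + 10^{2}\right) 417 - 7 = \left(\frac{1}{2} + 10 + 100\right) 417 - 7 = \frac{221}{2} \cdot 417 - 7 = \frac{92157}{2} - 7 = \frac{92143}{2}$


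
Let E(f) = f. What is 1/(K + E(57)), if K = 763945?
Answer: 1/764002 ≈ 1.3089e-6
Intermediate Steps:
1/(K + E(57)) = 1/(763945 + 57) = 1/764002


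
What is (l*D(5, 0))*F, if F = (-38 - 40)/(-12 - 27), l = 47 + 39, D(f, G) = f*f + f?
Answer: 5160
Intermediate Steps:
D(f, G) = f + f**2 (D(f, G) = f**2 + f = f + f**2)
l = 86
F = 2 (F = -78/(-39) = -78*(-1/39) = 2)
(l*D(5, 0))*F = (86*(5*(1 + 5)))*2 = (86*(5*6))*2 = (86*30)*2 = 2580*2 = 5160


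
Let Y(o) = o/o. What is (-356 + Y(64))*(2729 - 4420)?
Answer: 600305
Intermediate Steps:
Y(o) = 1
(-356 + Y(64))*(2729 - 4420) = (-356 + 1)*(2729 - 4420) = -355*(-1691) = 600305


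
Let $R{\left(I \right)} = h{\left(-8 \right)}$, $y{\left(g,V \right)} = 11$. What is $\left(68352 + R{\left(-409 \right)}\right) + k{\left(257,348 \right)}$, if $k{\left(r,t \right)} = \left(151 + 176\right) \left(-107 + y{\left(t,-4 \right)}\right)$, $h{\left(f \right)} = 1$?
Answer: $36961$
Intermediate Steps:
$k{\left(r,t \right)} = -31392$ ($k{\left(r,t \right)} = \left(151 + 176\right) \left(-107 + 11\right) = 327 \left(-96\right) = -31392$)
$R{\left(I \right)} = 1$
$\left(68352 + R{\left(-409 \right)}\right) + k{\left(257,348 \right)} = \left(68352 + 1\right) - 31392 = 68353 - 31392 = 36961$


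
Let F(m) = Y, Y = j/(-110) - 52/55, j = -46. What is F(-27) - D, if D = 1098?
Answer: -60419/55 ≈ -1098.5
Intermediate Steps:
Y = -29/55 (Y = -46/(-110) - 52/55 = -46*(-1/110) - 52*1/55 = 23/55 - 52/55 = -29/55 ≈ -0.52727)
F(m) = -29/55
F(-27) - D = -29/55 - 1*1098 = -29/55 - 1098 = -60419/55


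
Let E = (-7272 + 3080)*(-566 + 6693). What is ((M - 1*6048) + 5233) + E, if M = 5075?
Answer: -25680124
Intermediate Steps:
E = -25684384 (E = -4192*6127 = -25684384)
((M - 1*6048) + 5233) + E = ((5075 - 1*6048) + 5233) - 25684384 = ((5075 - 6048) + 5233) - 25684384 = (-973 + 5233) - 25684384 = 4260 - 25684384 = -25680124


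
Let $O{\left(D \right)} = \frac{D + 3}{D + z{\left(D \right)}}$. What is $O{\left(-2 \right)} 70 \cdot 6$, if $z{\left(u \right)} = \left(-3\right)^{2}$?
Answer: $60$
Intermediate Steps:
$z{\left(u \right)} = 9$
$O{\left(D \right)} = \frac{3 + D}{9 + D}$ ($O{\left(D \right)} = \frac{D + 3}{D + 9} = \frac{3 + D}{9 + D}$)
$O{\left(-2 \right)} 70 \cdot 6 = \frac{3 - 2}{9 - 2} \cdot 70 \cdot 6 = \frac{1}{7} \cdot 1 \cdot 70 \cdot 6 = \frac{1}{7} \cdot 70 \cdot 6 = 10 \cdot 6 = 60$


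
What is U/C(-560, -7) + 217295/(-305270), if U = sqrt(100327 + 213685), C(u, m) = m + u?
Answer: -43459/61054 - 2*sqrt(78503)/567 ≈ -1.7001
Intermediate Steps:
U = 2*sqrt(78503) (U = sqrt(314012) = 2*sqrt(78503) ≈ 560.37)
U/C(-560, -7) + 217295/(-305270) = (2*sqrt(78503))/(-7 - 560) + 217295/(-305270) = (2*sqrt(78503))/(-567) + 217295*(-1/305270) = (2*sqrt(78503))*(-1/567) - 43459/61054 = -2*sqrt(78503)/567 - 43459/61054 = -43459/61054 - 2*sqrt(78503)/567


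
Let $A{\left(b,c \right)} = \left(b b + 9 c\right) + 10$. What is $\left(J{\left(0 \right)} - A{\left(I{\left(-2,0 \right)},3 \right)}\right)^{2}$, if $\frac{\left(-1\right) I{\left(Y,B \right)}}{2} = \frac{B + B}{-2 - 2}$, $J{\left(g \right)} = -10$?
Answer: $2209$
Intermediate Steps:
$I{\left(Y,B \right)} = B$ ($I{\left(Y,B \right)} = - 2 \frac{B + B}{-2 - 2} = - 2 \frac{2 B}{-4} = - 2 \cdot 2 B \left(- \frac{1}{4}\right) = - 2 \left(- \frac{B}{2}\right) = B$)
$A{\left(b,c \right)} = 10 + b^{2} + 9 c$ ($A{\left(b,c \right)} = \left(b^{2} + 9 c\right) + 10 = 10 + b^{2} + 9 c$)
$\left(J{\left(0 \right)} - A{\left(I{\left(-2,0 \right)},3 \right)}\right)^{2} = \left(-10 - \left(10 + 0^{2} + 9 \cdot 3\right)\right)^{2} = \left(-10 - \left(10 + 0 + 27\right)\right)^{2} = \left(-10 - 37\right)^{2} = \left(-47\right)^{2} = 2209$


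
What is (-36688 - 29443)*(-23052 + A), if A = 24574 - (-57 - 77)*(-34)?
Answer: 200641454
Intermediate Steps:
A = 20018 (A = 24574 - (-134)*(-34) = 24574 - 1*4556 = 24574 - 4556 = 20018)
(-36688 - 29443)*(-23052 + A) = (-36688 - 29443)*(-23052 + 20018) = -66131*(-3034) = 200641454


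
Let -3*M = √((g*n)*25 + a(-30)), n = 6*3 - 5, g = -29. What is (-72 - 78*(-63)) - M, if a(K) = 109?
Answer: 4842 + 2*I*√2329/3 ≈ 4842.0 + 32.173*I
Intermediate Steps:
n = 13 (n = 18 - 5 = 13)
M = -2*I*√2329/3 (M = -√(-29*13*25 + 109)/3 = -√(-377*25 + 109)/3 = -√(-9425 + 109)/3 = -2*I*√2329/3 ≈ -32.173*I)
(-72 - 78*(-63)) - M = (-72 - 78*(-63)) - (-2)*I*√2329/3 = (-72 + 4914) + 2*I*√2329/3 = 4842 + 2*I*√2329/3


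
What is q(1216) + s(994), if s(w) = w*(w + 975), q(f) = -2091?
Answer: 1955095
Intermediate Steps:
s(w) = w*(975 + w)
q(1216) + s(994) = -2091 + 994*(975 + 994) = -2091 + 994*1969 = -2091 + 1957186 = 1955095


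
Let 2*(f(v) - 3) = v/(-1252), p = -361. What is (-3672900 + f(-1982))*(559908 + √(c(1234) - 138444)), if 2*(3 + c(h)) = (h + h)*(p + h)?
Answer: -643679482700781/313 - 13795398159*√104315/1252 ≈ -2.0600e+12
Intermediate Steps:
f(v) = 3 - v/2504 (f(v) = 3 + (v/(-1252))/2 = 3 + (v*(-1/1252))/2 = 3 + (-v/1252)/2 = 3 - v/2504)
c(h) = -3 + h*(-361 + h) (c(h) = -3 + ((h + h)*(-361 + h))/2 = -3 + ((2*h)*(-361 + h))/2 = -3 + (2*h*(-361 + h))/2 = -3 + h*(-361 + h))
(-3672900 + f(-1982))*(559908 + √(c(1234) - 138444)) = (-3672900 + (3 - 1/2504*(-1982)))*(559908 + √((-3 + 1234² - 361*1234) - 138444)) = (-3672900 + (3 + 991/1252))*(559908 + √((-3 + 1522756 - 445474) - 138444)) = (-3672900 + 4747/1252)*(559908 + √(1077279 - 138444)) = -4598466053*(559908 + √938835)/1252 = -4598466053*(559908 + 3*√104315)/1252 = -643679482700781/313 - 13795398159*√104315/1252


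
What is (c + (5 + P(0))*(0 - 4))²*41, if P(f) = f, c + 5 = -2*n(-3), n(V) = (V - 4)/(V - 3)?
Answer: 275684/9 ≈ 30632.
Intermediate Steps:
n(V) = (-4 + V)/(-3 + V)
c = -22/3 (c = -5 - 2*(-4 - 3)/(-3 - 3) = -5 - 2*(-7)/(-6) = -5 - (-1)*(-7)/3 = -5 - 2*7/6 = -5 - 7/3 = -22/3 ≈ -7.3333)
(c + (5 + P(0))*(0 - 4))²*41 = (-22/3 + (5 + 0)*(0 - 4))²*41 = (-22/3 + 5*(-4))²*41 = (-22/3 - 20)²*41 = (-82/3)²*41 = (6724/9)*41 = 275684/9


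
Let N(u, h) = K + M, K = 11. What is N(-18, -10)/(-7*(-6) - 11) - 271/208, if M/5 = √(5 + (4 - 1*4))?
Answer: -6113/6448 + 5*√5/31 ≈ -0.58739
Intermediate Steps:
M = 5*√5 (M = 5*√(5 + (4 - 1*4)) = 5*√(5 + (4 - 4)) = 5*√(5 + 0) = 5*√5 ≈ 11.180)
N(u, h) = 11 + 5*√5
N(-18, -10)/(-7*(-6) - 11) - 271/208 = (11 + 5*√5)/(-7*(-6) - 11) - 271/208 = (11 + 5*√5)/(42 - 11) - 271*1/208 = (11 + 5*√5)/31 - 271/208 = (11 + 5*√5)*(1/31) - 271/208 = (11/31 + 5*√5/31) - 271/208 = -6113/6448 + 5*√5/31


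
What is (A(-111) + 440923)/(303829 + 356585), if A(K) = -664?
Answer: 146753/220138 ≈ 0.66664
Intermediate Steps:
(A(-111) + 440923)/(303829 + 356585) = (-664 + 440923)/(303829 + 356585) = 440259/660414 = 440259*(1/660414) = 146753/220138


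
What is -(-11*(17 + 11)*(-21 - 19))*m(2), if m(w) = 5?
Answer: -61600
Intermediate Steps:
-(-11*(17 + 11)*(-21 - 19))*m(2) = -(-11*(17 + 11)*(-21 - 19))*5 = -(-308*(-40))*5 = -(-11*(-1120))*5 = -12320*5 = -1*61600 = -61600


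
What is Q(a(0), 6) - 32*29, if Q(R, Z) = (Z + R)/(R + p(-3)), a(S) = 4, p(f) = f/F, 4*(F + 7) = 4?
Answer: -8332/9 ≈ -925.78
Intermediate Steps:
F = -6 (F = -7 + (1/4)*4 = -7 + 1 = -6)
p(f) = -f/6 (p(f) = f/(-6) = f*(-1/6) = -f/6)
Q(R, Z) = (R + Z)/(1/2 + R) (Q(R, Z) = (Z + R)/(R - 1/6*(-3)) = (R + Z)/(R + 1/2) = (R + Z)/(1/2 + R))
Q(a(0), 6) - 32*29 = 2*(4 + 6)/(1 + 2*4) - 32*29 = 2*10/(1 + 8) - 928 = 2*10/9 - 928 = 2*(1/9)*10 - 928 = 20/9 - 928 = -8332/9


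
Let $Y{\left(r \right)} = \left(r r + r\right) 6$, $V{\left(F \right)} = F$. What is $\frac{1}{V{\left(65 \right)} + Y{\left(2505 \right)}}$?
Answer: $\frac{1}{37665245} \approx 2.655 \cdot 10^{-8}$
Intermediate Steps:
$Y{\left(r \right)} = 6 r + 6 r^{2}$ ($Y{\left(r \right)} = \left(r^{2} + r\right) 6 = \left(r + r^{2}\right) 6 = 6 r + 6 r^{2}$)
$\frac{1}{V{\left(65 \right)} + Y{\left(2505 \right)}} = \frac{1}{65 + 6 \cdot 2505 \left(1 + 2505\right)} = \frac{1}{65 + 6 \cdot 2505 \cdot 2506} = \frac{1}{65 + 37665180} = \frac{1}{37665245}$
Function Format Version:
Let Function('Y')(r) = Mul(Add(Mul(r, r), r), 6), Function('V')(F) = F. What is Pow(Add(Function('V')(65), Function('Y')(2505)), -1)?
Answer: Rational(1, 37665245) ≈ 2.6550e-8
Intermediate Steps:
Function('Y')(r) = Add(Mul(6, r), Mul(6, Pow(r, 2))) (Function('Y')(r) = Mul(Add(Pow(r, 2), r), 6) = Mul(Add(r, Pow(r, 2)), 6) = Add(Mul(6, r), Mul(6, Pow(r, 2))))
Pow(Add(Function('V')(65), Function('Y')(2505)), -1) = Pow(Add(65, Mul(6, 2505, Add(1, 2505))), -1) = Pow(Add(65, Mul(6, 2505, 2506)), -1) = Pow(Add(65, 37665180), -1) = Pow(37665245, -1) = Rational(1, 37665245)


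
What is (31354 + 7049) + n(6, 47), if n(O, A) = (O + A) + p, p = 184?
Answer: 38640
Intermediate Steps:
n(O, A) = 184 + A + O (n(O, A) = (O + A) + 184 = (A + O) + 184 = 184 + A + O)
(31354 + 7049) + n(6, 47) = (31354 + 7049) + (184 + 47 + 6) = 38403 + 237 = 38640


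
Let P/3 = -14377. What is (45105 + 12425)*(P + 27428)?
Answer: -903393590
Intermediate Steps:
P = -43131 (P = 3*(-14377) = -43131)
(45105 + 12425)*(P + 27428) = (45105 + 12425)*(-43131 + 27428) = 57530*(-15703) = -903393590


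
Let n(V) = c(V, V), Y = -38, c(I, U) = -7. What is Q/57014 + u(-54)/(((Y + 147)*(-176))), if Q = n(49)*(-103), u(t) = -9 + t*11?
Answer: 24105553/546878288 ≈ 0.044078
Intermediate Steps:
n(V) = -7
u(t) = -9 + 11*t
Q = 721 (Q = -7*(-103) = 721)
Q/57014 + u(-54)/(((Y + 147)*(-176))) = 721/57014 + (-9 + 11*(-54))/(((-38 + 147)*(-176))) = 721*(1/57014) + (-9 - 594)/((109*(-176))) = 721/57014 - 603/(-19184) = 721/57014 - 603*(-1/19184) = 721/57014 + 603/19184 = 24105553/546878288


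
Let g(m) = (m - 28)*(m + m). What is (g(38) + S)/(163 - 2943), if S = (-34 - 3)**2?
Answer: -2129/2780 ≈ -0.76583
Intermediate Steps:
S = 1369 (S = (-37)**2 = 1369)
g(m) = 2*m*(-28 + m) (g(m) = (-28 + m)*(2*m) = 2*m*(-28 + m))
(g(38) + S)/(163 - 2943) = (2*38*(-28 + 38) + 1369)/(163 - 2943) = (2*38*10 + 1369)/(-2780) = (760 + 1369)*(-1/2780) = 2129*(-1/2780) = -2129/2780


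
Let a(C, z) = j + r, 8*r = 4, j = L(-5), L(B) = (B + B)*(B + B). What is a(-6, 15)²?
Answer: 40401/4 ≈ 10100.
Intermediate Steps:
L(B) = 4*B² (L(B) = (2*B)*(2*B) = 4*B²)
j = 100 (j = 4*(-5)² = 4*25 = 100)
r = ½ (r = (⅛)*4 = ½ ≈ 0.50000)
a(C, z) = 201/2 (a(C, z) = 100 + ½ = 201/2)
a(-6, 15)² = (201/2)² = 40401/4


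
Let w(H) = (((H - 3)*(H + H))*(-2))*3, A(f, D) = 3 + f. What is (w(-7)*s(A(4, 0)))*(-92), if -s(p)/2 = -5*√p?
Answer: 772800*√7 ≈ 2.0446e+6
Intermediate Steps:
w(H) = -12*H*(-3 + H) (w(H) = (((-3 + H)*(2*H))*(-2))*3 = ((2*H*(-3 + H))*(-2))*3 = -4*H*(-3 + H)*3 = -12*H*(-3 + H))
s(p) = 10*√p (s(p) = -(-10)*√p = 10*√p)
(w(-7)*s(A(4, 0)))*(-92) = ((12*(-7)*(3 - 1*(-7)))*(10*√(3 + 4)))*(-92) = ((12*(-7)*(3 + 7))*(10*√7))*(-92) = ((12*(-7)*10)*(10*√7))*(-92) = -8400*√7*(-92) = 772800*√7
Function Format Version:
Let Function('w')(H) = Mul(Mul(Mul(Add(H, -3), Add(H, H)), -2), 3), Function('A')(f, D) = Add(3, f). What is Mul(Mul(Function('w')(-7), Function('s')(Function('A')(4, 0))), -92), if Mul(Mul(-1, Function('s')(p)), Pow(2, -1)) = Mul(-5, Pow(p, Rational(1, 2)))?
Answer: Mul(772800, Pow(7, Rational(1, 2))) ≈ 2.0446e+6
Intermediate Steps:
Function('w')(H) = Mul(-12, H, Add(-3, H)) (Function('w')(H) = Mul(Mul(Mul(Add(-3, H), Mul(2, H)), -2), 3) = Mul(Mul(Mul(2, H, Add(-3, H)), -2), 3) = Mul(Mul(-4, H, Add(-3, H)), 3) = Mul(-12, H, Add(-3, H)))
Function('s')(p) = Mul(10, Pow(p, Rational(1, 2))) (Function('s')(p) = Mul(-2, Mul(-5, Pow(p, Rational(1, 2)))) = Mul(10, Pow(p, Rational(1, 2))))
Mul(Mul(Function('w')(-7), Function('s')(Function('A')(4, 0))), -92) = Mul(Mul(Mul(12, -7, Add(3, Mul(-1, -7))), Mul(10, Pow(Add(3, 4), Rational(1, 2)))), -92) = Mul(Mul(Mul(12, -7, Add(3, 7)), Mul(10, Pow(7, Rational(1, 2)))), -92) = Mul(Mul(Mul(12, -7, 10), Mul(10, Pow(7, Rational(1, 2)))), -92) = Mul(Mul(-840, Mul(10, Pow(7, Rational(1, 2)))), -92) = Mul(Mul(-8400, Pow(7, Rational(1, 2))), -92) = Mul(772800, Pow(7, Rational(1, 2)))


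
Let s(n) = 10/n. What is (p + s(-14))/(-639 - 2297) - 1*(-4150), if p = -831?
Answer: 42648311/10276 ≈ 4150.3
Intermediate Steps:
(p + s(-14))/(-639 - 2297) - 1*(-4150) = (-831 + 10/(-14))/(-639 - 2297) - 1*(-4150) = (-831 + 10*(-1/14))/(-2936) + 4150 = (-831 - 5/7)*(-1/2936) + 4150 = -5822/7*(-1/2936) + 4150 = 2911/10276 + 4150 = 42648311/10276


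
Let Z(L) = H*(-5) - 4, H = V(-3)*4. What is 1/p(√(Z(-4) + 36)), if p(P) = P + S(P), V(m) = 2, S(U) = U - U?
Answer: -I*√2/4 ≈ -0.35355*I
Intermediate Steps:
S(U) = 0
H = 8 (H = 2*4 = 8)
Z(L) = -44 (Z(L) = 8*(-5) - 4 = -40 - 4 = -44)
p(P) = P (p(P) = P + 0 = P)
1/p(√(Z(-4) + 36)) = 1/(√(-44 + 36)) = 1/(√(-8)) = 1/(2*I*√2) = -I*√2/4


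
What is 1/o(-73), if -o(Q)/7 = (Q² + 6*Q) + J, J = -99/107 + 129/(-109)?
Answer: -11663/399133973 ≈ -2.9221e-5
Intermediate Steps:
J = -24594/11663 (J = -99*1/107 + 129*(-1/109) = -99/107 - 129/109 = -24594/11663 ≈ -2.1087)
o(Q) = 172158/11663 - 42*Q - 7*Q² (o(Q) = -7*((Q² + 6*Q) - 24594/11663) = -7*(-24594/11663 + Q² + 6*Q) = 172158/11663 - 42*Q - 7*Q²)
1/o(-73) = 1/(172158/11663 - 42*(-73) - 7*(-73)²) = 1/(172158/11663 + 3066 - 7*5329) = 1/(172158/11663 + 3066 - 37303) = 1/(-399133973/11663) = -11663/399133973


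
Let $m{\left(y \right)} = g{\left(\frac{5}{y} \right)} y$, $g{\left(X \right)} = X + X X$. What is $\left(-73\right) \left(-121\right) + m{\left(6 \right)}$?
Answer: $\frac{53053}{6} \approx 8842.2$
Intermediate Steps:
$g{\left(X \right)} = X + X^{2}$
$m{\left(y \right)} = 5 + \frac{25}{y}$ ($m{\left(y \right)} = \frac{5}{y} \left(1 + \frac{5}{y}\right) y = \frac{5 \left(1 + \frac{5}{y}\right)}{y} y = 5 + \frac{25}{y}$)
$\left(-73\right) \left(-121\right) + m{\left(6 \right)} = \left(-73\right) \left(-121\right) + \left(5 + \frac{25}{6}\right) = 8833 + \left(5 + 25 \cdot \frac{1}{6}\right) = 8833 + \left(5 + \frac{25}{6}\right) = 8833 + \frac{55}{6} = \frac{53053}{6}$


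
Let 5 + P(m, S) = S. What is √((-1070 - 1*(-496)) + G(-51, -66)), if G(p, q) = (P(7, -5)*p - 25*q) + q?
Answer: 4*√95 ≈ 38.987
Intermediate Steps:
P(m, S) = -5 + S
G(p, q) = -24*q - 10*p (G(p, q) = ((-5 - 5)*p - 25*q) + q = (-10*p - 25*q) + q = (-25*q - 10*p) + q = -24*q - 10*p)
√((-1070 - 1*(-496)) + G(-51, -66)) = √((-1070 - 1*(-496)) + (-24*(-66) - 10*(-51))) = √((-1070 + 496) + (1584 + 510)) = √(-574 + 2094) = √1520 = 4*√95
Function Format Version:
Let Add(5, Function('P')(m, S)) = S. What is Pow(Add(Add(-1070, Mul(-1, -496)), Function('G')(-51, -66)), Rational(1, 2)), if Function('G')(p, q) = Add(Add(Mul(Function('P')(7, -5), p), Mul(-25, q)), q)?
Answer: Mul(4, Pow(95, Rational(1, 2))) ≈ 38.987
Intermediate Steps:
Function('P')(m, S) = Add(-5, S)
Function('G')(p, q) = Add(Mul(-24, q), Mul(-10, p)) (Function('G')(p, q) = Add(Add(Mul(Add(-5, -5), p), Mul(-25, q)), q) = Add(Add(Mul(-10, p), Mul(-25, q)), q) = Add(Add(Mul(-25, q), Mul(-10, p)), q) = Add(Mul(-24, q), Mul(-10, p)))
Pow(Add(Add(-1070, Mul(-1, -496)), Function('G')(-51, -66)), Rational(1, 2)) = Pow(Add(Add(-1070, Mul(-1, -496)), Add(Mul(-24, -66), Mul(-10, -51))), Rational(1, 2)) = Pow(Add(Add(-1070, 496), Add(1584, 510)), Rational(1, 2)) = Pow(Add(-574, 2094), Rational(1, 2)) = Pow(1520, Rational(1, 2)) = Mul(4, Pow(95, Rational(1, 2)))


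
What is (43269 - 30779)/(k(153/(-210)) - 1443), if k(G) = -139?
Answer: -6245/791 ≈ -7.8951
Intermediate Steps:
(43269 - 30779)/(k(153/(-210)) - 1443) = (43269 - 30779)/(-139 - 1443) = 12490/(-1582) = 12490*(-1/1582) = -6245/791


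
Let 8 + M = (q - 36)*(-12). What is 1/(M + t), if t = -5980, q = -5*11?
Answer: -1/4896 ≈ -0.00020425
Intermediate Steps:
q = -55
M = 1084 (M = -8 + (-55 - 36)*(-12) = -8 - 91*(-12) = -8 + 1092 = 1084)
1/(M + t) = 1/(1084 - 5980) = 1/(-4896) = -1/4896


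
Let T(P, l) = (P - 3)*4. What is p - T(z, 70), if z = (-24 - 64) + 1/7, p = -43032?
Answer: -298680/7 ≈ -42669.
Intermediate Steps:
z = -615/7 (z = -88 + 1/7 = -615/7 ≈ -87.857)
T(P, l) = -12 + 4*P (T(P, l) = (-3 + P)*4 = -12 + 4*P)
p - T(z, 70) = -43032 - (-12 + 4*(-615/7)) = -43032 - (-12 - 2460/7) = -43032 - 1*(-2544/7) = -43032 + 2544/7 = -298680/7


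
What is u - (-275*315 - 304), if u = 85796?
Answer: 172725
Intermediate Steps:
u - (-275*315 - 304) = 85796 - (-275*315 - 304) = 85796 - (-86625 - 304) = 85796 - 1*(-86929) = 85796 + 86929 = 172725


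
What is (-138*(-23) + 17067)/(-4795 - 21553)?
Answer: -20241/26348 ≈ -0.76822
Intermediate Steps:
(-138*(-23) + 17067)/(-4795 - 21553) = (-23*(-138) + 17067)/(-26348) = (3174 + 17067)*(-1/26348) = 20241*(-1/26348) = -20241/26348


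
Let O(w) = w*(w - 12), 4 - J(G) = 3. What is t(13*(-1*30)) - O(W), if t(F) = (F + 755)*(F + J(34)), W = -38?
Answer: -143885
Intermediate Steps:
J(G) = 1 (J(G) = 4 - 1*3 = 4 - 3 = 1)
O(w) = w*(-12 + w)
t(F) = (1 + F)*(755 + F) (t(F) = (F + 755)*(F + 1) = (755 + F)*(1 + F) = (1 + F)*(755 + F))
t(13*(-1*30)) - O(W) = (755 + (13*(-1*30))**2 + 756*(13*(-1*30))) - (-38)*(-12 - 38) = (755 + (13*(-30))**2 + 756*(13*(-30))) - (-38)*(-50) = (755 + (-390)**2 + 756*(-390)) - 1*1900 = (755 + 152100 - 294840) - 1900 = -141985 - 1900 = -143885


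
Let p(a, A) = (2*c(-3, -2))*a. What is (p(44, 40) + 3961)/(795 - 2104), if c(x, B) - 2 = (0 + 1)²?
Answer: -4225/1309 ≈ -3.2277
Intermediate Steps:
c(x, B) = 3 (c(x, B) = 2 + (0 + 1)² = 2 + 1² = 2 + 1 = 3)
p(a, A) = 6*a (p(a, A) = (2*3)*a = 6*a)
(p(44, 40) + 3961)/(795 - 2104) = (6*44 + 3961)/(795 - 2104) = (264 + 3961)/(-1309) = 4225*(-1/1309) = -4225/1309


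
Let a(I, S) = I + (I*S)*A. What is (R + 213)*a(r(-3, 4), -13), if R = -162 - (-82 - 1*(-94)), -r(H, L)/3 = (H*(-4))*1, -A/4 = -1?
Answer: 71604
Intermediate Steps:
A = 4 (A = -4*(-1) = 4)
r(H, L) = 12*H (r(H, L) = -3*H*(-4) = -3*(-4*H) = -(-12)*H = 12*H)
R = -174 (R = -162 - (-82 + 94) = -162 - 1*12 = -162 - 12 = -174)
a(I, S) = I + 4*I*S (a(I, S) = I + (I*S)*4 = I + 4*I*S)
(R + 213)*a(r(-3, 4), -13) = (-174 + 213)*((12*(-3))*(1 + 4*(-13))) = 39*(-36*(1 - 52)) = 39*(-36*(-51)) = 39*1836 = 71604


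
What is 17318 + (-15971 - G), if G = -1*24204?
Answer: 25551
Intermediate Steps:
G = -24204
17318 + (-15971 - G) = 17318 + (-15971 - 1*(-24204)) = 17318 + (-15971 + 24204) = 17318 + 8233 = 25551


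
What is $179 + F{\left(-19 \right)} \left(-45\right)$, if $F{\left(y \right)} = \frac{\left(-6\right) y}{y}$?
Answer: $449$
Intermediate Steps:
$F{\left(y \right)} = -6$
$179 + F{\left(-19 \right)} \left(-45\right) = 179 - -270 = 179 + 270 = 449$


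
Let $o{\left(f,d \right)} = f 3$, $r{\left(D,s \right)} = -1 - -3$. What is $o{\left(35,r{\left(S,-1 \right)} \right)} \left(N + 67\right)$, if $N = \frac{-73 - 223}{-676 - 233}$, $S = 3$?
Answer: $\frac{2141965}{303} \approx 7069.2$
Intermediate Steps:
$N = \frac{296}{909}$ ($N = - \frac{296}{-909} = \left(-296\right) \left(- \frac{1}{909}\right) = \frac{296}{909} \approx 0.32563$)
$r{\left(D,s \right)} = 2$ ($r{\left(D,s \right)} = -1 + 3 = 2$)
$o{\left(f,d \right)} = 3 f$
$o{\left(35,r{\left(S,-1 \right)} \right)} \left(N + 67\right) = 3 \cdot 35 \left(\frac{296}{909} + 67\right) = 105 \cdot \frac{61199}{909} = \frac{2141965}{303}$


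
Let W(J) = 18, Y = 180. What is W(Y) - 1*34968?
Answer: -34950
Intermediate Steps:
W(Y) - 1*34968 = 18 - 1*34968 = 18 - 34968 = -34950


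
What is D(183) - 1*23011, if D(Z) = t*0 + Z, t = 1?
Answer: -22828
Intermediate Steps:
D(Z) = Z (D(Z) = 1*0 + Z = 0 + Z = Z)
D(183) - 1*23011 = 183 - 1*23011 = 183 - 23011 = -22828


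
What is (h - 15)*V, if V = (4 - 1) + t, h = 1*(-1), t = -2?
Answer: -16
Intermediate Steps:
h = -1
V = 1 (V = (4 - 1) - 2 = 3 - 2 = 1)
(h - 15)*V = (-1 - 15)*1 = -16*1 = -16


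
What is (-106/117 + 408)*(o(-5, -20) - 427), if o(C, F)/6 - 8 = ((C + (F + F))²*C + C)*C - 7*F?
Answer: 14496714430/117 ≈ 1.2390e+8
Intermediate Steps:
o(C, F) = 48 - 42*F + 6*C*(C + C*(C + 2*F)²) (o(C, F) = 48 + 6*(((C + (F + F))²*C + C)*C - 7*F) = 48 + 6*(((C + 2*F)²*C + C)*C - 7*F) = 48 + 6*((C*(C + 2*F)² + C)*C - 7*F) = 48 + 6*((C + C*(C + 2*F)²)*C - 7*F) = 48 + 6*(C*(C + C*(C + 2*F)²) - 7*F) = 48 + 6*(-7*F + C*(C + C*(C + 2*F)²)) = 48 + (-42*F + 6*C*(C + C*(C + 2*F)²)) = 48 - 42*F + 6*C*(C + C*(C + 2*F)²))
(-106/117 + 408)*(o(-5, -20) - 427) = (-106/117 + 408)*((48 - 42*(-20) + 6*(-5)² + 6*(-5)²*(-5 + 2*(-20))²) - 427) = (-106*1/117 + 408)*((48 + 840 + 6*25 + 6*25*(-5 - 40)²) - 427) = (-106/117 + 408)*((48 + 840 + 150 + 6*25*(-45)²) - 427) = 47630*((48 + 840 + 150 + 6*25*2025) - 427)/117 = 47630*((48 + 840 + 150 + 303750) - 427)/117 = 47630*(304788 - 427)/117 = (47630/117)*304361 = 14496714430/117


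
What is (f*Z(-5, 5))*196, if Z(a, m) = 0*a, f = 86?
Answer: 0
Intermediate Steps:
Z(a, m) = 0
(f*Z(-5, 5))*196 = (86*0)*196 = 0*196 = 0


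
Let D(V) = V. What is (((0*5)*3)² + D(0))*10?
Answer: 0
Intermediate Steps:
(((0*5)*3)² + D(0))*10 = (((0*5)*3)² + 0)*10 = ((0*3)² + 0)*10 = (0² + 0)*10 = (0 + 0)*10 = 0*10 = 0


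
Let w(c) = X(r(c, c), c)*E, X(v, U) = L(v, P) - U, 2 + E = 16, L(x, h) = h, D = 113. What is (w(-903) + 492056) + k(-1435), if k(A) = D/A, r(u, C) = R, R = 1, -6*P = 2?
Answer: 2172704461/4305 ≈ 5.0469e+5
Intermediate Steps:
P = -⅓ (P = -⅙*2 = -⅓ ≈ -0.33333)
E = 14 (E = -2 + 16 = 14)
r(u, C) = 1
X(v, U) = -⅓ - U
k(A) = 113/A
w(c) = -14/3 - 14*c (w(c) = (-⅓ - c)*14 = -14/3 - 14*c)
(w(-903) + 492056) + k(-1435) = ((-14/3 - 14*(-903)) + 492056) + 113/(-1435) = ((-14/3 + 12642) + 492056) + 113*(-1/1435) = (37912/3 + 492056) - 113/1435 = 1514080/3 - 113/1435 = 2172704461/4305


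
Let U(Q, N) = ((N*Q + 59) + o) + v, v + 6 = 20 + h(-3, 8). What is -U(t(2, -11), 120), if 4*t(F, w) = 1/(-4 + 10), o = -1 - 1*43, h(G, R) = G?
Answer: -31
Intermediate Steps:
o = -44 (o = -1 - 43 = -44)
v = 11 (v = -6 + (20 - 3) = -6 + 17 = 11)
t(F, w) = 1/24 (t(F, w) = 1/(4*(-4 + 10)) = (1/4)/6 = (1/4)*(1/6) = 1/24)
U(Q, N) = 26 + N*Q (U(Q, N) = ((N*Q + 59) - 44) + 11 = ((59 + N*Q) - 44) + 11 = (15 + N*Q) + 11 = 26 + N*Q)
-U(t(2, -11), 120) = -(26 + 120*(1/24)) = -(26 + 5) = -1*31 = -31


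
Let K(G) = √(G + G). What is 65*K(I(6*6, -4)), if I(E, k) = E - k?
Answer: 260*√5 ≈ 581.38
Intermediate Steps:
K(G) = √2*√G (K(G) = √(2*G) = √2*√G)
65*K(I(6*6, -4)) = 65*(√2*√(6*6 - 1*(-4))) = 65*(√2*√(36 + 4)) = 65*(√2*√40) = 65*(√2*(2*√10)) = 65*(4*√5) = 260*√5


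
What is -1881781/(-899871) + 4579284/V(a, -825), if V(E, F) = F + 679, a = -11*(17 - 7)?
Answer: -28222535153/899871 ≈ -31363.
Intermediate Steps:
a = -110 (a = -11*10 = -110)
V(E, F) = 679 + F
-1881781/(-899871) + 4579284/V(a, -825) = -1881781/(-899871) + 4579284/(679 - 825) = -1881781*(-1/899871) + 4579284/(-146) = 1881781/899871 + 4579284*(-1/146) = 1881781/899871 - 2289642/73 = -28222535153/899871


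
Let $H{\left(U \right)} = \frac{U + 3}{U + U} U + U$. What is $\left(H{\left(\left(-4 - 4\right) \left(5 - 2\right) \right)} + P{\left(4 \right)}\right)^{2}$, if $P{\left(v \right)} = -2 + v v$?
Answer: $\frac{1681}{4} \approx 420.25$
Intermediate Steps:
$P{\left(v \right)} = -2 + v^{2}$
$H{\left(U \right)} = \frac{3}{2} + \frac{3 U}{2}$ ($H{\left(U \right)} = \frac{3 + U}{2 U} U + U = \left(\frac{3}{2} + \frac{U}{2}\right) + U = \frac{3}{2} + \frac{3 U}{2}$)
$\left(H{\left(\left(-4 - 4\right) \left(5 - 2\right) \right)} + P{\left(4 \right)}\right)^{2} = \left(\left(\frac{3}{2} + \frac{3 \left(-4 - 4\right) \left(5 - 2\right)}{2}\right) - \left(2 - 4^{2}\right)\right)^{2} = \left(\left(\frac{3}{2} + \frac{3 \left(\left(-8\right) 3\right)}{2}\right) + \left(-2 + 16\right)\right)^{2} = \left(\left(\frac{3}{2} + \frac{3}{2} \left(-24\right)\right) + 14\right)^{2} = \left(\left(\frac{3}{2} - 36\right) + 14\right)^{2} = \left(- \frac{69}{2} + 14\right)^{2} = \left(- \frac{41}{2}\right)^{2} = \frac{1681}{4}$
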